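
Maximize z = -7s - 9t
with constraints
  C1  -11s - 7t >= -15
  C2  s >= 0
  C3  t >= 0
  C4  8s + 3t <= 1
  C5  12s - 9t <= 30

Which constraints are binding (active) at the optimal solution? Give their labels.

Feasible corners and z = -7s - 9t:
  (0, 0) → z = 0
  (0, 1/3) → z = -3
  (1/8, 0) → z = -7/8

The maximum is at (0, 0). Substituting into each constraint, equality holds for C2 and C3; the remaining constraints have slack.

C2 and C3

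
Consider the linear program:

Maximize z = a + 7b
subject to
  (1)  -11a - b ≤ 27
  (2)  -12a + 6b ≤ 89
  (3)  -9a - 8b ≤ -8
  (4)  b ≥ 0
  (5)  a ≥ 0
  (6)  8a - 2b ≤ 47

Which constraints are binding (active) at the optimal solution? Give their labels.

Corner points and z = a + 7b:
  (0, 89/6) → z = 623/6
  (115/6, 319/6) → z = 1174/3
  (8/9, 0) → z = 8/9
  (0, 1) → z = 7
  (47/8, 0) → z = 47/8

The maximum is at (115/6, 319/6). Substituting into each constraint, equality holds for (2) and (6); the remaining constraints have slack.

(2) and (6)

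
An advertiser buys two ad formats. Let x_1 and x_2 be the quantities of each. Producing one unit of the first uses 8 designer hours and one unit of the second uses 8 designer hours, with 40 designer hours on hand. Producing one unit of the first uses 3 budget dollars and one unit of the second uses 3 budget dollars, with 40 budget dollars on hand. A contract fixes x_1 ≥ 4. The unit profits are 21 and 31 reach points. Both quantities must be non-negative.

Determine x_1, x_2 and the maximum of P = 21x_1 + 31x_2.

x_1 = 4, x_2 = 1, maximum P = 115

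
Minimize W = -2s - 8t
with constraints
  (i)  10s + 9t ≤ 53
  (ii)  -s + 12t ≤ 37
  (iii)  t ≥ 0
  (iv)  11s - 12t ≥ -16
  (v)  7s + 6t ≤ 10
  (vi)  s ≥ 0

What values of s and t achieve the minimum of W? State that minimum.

s = 4/25, t = 37/25, minimum W = -304/25

The optimum lies where 11s - 12t = -16 and 7s + 6t = 10.
Solving simultaneously gives s = 4/25, t = 37/25.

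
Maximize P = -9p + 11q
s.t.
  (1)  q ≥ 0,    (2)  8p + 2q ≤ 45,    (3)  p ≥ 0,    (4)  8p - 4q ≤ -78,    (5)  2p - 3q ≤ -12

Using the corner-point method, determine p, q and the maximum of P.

p = 0, q = 45/2, maximum P = 495/2

Feasible corners and P = -9p + 11q:
  (0, 45/2) → P = 495/2
  (1/2, 41/2) → P = 221
  (0, 39/2) → P = 429/2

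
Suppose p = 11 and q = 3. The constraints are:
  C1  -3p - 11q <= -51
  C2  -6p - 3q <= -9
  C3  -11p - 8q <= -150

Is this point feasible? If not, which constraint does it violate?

not feasible — violates C3

Constraint C3: -11p - 8q = -145, which is not ≤ -150. All other constraints are satisfied.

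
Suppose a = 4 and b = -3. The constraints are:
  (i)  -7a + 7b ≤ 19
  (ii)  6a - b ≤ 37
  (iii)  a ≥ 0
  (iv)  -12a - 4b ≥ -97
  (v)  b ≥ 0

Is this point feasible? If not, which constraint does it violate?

Constraint (v): b = -3, which is not ≥ 0. All other constraints are satisfied.

not feasible — violates (v)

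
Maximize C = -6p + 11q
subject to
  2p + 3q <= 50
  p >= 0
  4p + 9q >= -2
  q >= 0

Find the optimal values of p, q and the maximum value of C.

p = 0, q = 50/3, maximum C = 550/3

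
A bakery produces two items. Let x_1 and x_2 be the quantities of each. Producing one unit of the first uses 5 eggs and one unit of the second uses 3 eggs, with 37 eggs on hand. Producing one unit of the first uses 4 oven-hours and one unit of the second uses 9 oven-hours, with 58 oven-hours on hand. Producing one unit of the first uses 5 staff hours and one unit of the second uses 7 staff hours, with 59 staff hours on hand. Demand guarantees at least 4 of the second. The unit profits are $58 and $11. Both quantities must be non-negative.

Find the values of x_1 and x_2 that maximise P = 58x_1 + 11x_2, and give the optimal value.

Corner points and P = 58x_1 + 11x_2:
  (0, 58/9) → P = 638/9
  (0, 4) → P = 44
  (53/11, 142/33) → P = 10784/33
  (5, 4) → P = 334

The binding constraints are 5x_1 + 3x_2 = 37 and x_2 = 4.
Solving simultaneously gives x_1 = 5, x_2 = 4.

x_1 = 5, x_2 = 4, maximum P = 334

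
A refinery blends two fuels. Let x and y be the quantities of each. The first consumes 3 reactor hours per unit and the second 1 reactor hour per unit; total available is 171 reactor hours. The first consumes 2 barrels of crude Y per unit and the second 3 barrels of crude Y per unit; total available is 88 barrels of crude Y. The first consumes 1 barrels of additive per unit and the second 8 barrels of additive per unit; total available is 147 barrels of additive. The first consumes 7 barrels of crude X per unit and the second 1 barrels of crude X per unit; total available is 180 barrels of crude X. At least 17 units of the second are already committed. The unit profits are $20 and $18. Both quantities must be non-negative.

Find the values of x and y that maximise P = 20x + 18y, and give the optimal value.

x = 11, y = 17, maximum P = 526

Extreme points and P = 20x + 18y:
  (0, 147/8) → P = 1323/4
  (0, 17) → P = 306
  (11, 17) → P = 526

The binding constraints are x + 8y = 147 and y = 17.
Solving simultaneously gives x = 11, y = 17.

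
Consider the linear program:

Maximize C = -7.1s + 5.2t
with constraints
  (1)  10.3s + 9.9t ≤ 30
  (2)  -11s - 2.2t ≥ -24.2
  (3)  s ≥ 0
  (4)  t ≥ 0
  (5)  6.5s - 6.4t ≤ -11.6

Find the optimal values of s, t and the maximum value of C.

s = 0, t = 100/33, maximum C = 520/33

Vertices and C = -7.1s + 5.2t:
  (0, 100/33) → C = 520/33
  (7716/13027, 31448/13027) → C = 108746/13027
  (0, 29/16) → C = 377/40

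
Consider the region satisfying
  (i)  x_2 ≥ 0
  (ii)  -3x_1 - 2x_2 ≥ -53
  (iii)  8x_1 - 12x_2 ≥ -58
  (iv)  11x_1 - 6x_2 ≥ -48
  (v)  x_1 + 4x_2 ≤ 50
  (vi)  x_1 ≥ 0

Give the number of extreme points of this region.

The feasible vertices (each the meet of two boundaries and inside every other half-plane) are:
  (53/3, 0)
  (0, 0)
  (56/5, 97/10)
  (92/11, 229/22)
  (0, 29/6)

5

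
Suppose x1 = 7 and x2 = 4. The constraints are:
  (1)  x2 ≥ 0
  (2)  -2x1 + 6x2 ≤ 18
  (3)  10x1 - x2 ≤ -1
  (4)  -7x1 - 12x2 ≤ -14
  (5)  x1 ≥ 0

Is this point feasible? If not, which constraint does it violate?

Constraint (3): 10x1 - x2 = 66, which is not ≤ -1. All other constraints are satisfied.

not feasible — violates (3)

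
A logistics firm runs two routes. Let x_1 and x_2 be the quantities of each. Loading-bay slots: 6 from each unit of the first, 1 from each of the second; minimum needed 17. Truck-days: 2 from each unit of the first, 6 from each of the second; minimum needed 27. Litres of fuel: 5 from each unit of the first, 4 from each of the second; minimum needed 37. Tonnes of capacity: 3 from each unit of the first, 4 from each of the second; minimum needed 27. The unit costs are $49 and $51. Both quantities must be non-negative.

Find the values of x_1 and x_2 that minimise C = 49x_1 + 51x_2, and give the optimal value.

Extreme points and C = 49x_1 + 51x_2:
  (0, 17) → C = 867
  (27/2, 0) → C = 1323/2
  (31/19, 137/19) → C = 8506/19
  (27/5, 27/10) → C = 4023/10
  (5, 3) → C = 398
The feasible region is unbounded (it extends along (0, 1), (1, 0)), but C strictly increases along every unbounded feasible direction, so there is no improving ray and the minimum is attained at a vertex.

x_1 = 5, x_2 = 3, minimum C = 398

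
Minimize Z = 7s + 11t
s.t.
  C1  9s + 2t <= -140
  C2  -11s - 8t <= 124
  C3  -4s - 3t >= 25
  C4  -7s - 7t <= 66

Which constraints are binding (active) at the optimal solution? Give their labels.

Extreme points and Z = 7s + 11t:
  (-436/25, 212/25) → Z = -144/5
  (-370/19, 335/19) → Z = 1095/19
  (-172, 221) → Z = 1227

The minimum is at (-436/25, 212/25). Substituting into each constraint, equality holds for C1 and C2; the remaining constraints have slack.

C1 and C2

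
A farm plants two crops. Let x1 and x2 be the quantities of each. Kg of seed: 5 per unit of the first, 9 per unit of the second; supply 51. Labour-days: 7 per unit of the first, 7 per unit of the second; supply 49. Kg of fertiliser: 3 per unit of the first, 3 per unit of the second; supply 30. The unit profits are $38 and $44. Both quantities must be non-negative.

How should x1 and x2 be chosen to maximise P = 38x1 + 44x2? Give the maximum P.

x1 = 3, x2 = 4, maximum P = 290

Corner points and P = 38x1 + 44x2:
  (0, 0) → P = 0
  (0, 17/3) → P = 748/3
  (7, 0) → P = 266
  (3, 4) → P = 290

The binding constraints are 5x1 + 9x2 = 51 and 7x1 + 7x2 = 49.
Solving simultaneously gives x1 = 3, x2 = 4.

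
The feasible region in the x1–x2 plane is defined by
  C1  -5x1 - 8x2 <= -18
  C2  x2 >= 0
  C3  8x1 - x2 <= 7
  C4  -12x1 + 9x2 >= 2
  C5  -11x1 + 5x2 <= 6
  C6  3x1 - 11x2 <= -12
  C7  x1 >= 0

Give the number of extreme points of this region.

4

Of the 21 pairwise boundary intersections, those satisfying every inequality are:
  (146/141, 226/141)
  (42/113, 228/113)
  (13/12, 5/3)
  (41/29, 125/29)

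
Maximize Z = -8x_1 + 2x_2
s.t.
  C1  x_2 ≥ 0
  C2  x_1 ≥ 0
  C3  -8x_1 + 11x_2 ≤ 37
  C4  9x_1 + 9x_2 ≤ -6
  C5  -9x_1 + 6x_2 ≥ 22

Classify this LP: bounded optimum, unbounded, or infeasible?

The boundaries x_2 = 0 and -8x_1 + 11x_2 = 37 meet at (-37/8, 0), but that point violates x_1 ≥ 0. Every candidate vertex is excluded by some other constraint, so the feasible region is empty.

infeasible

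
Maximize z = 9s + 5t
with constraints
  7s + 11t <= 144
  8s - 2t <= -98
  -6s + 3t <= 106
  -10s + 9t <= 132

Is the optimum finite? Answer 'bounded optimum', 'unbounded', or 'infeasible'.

Extreme points and z = 9s + 5t:
  (-309/26, 19/13) → z = -2591/26
  (-93/4, -67/6) → z = -3181/12
The feasible region has finitely many vertices and no improving ray; the maximum is -2591/26 at (-309/26, 19/13).

bounded optimum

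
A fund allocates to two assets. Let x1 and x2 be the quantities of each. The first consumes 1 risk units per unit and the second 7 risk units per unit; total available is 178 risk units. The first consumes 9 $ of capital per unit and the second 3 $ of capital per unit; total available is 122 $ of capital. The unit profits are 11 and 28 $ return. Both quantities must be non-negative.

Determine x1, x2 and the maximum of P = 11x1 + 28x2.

x1 = 16/3, x2 = 74/3, maximum P = 2248/3

Vertices and P = 11x1 + 28x2:
  (0, 0) → P = 0
  (0, 178/7) → P = 712
  (122/9, 0) → P = 1342/9
  (16/3, 74/3) → P = 2248/3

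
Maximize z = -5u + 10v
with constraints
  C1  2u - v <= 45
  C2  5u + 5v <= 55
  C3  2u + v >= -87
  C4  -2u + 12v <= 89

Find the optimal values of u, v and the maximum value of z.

u = -1133/26, v = 2/13, maximum z = 5705/26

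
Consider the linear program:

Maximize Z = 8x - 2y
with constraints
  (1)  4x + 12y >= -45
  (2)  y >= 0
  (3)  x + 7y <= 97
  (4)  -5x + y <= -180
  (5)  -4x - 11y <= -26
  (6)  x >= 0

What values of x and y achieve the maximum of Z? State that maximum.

Extreme points and Z = 8x - 2y:
  (97, 0) → Z = 776
  (36, 0) → Z = 288
  (1357/36, 305/36) → Z = 5123/18

The optimum lies where y = 0 and x + 7y = 97.
Solving simultaneously gives x = 97, y = 0.

x = 97, y = 0, maximum Z = 776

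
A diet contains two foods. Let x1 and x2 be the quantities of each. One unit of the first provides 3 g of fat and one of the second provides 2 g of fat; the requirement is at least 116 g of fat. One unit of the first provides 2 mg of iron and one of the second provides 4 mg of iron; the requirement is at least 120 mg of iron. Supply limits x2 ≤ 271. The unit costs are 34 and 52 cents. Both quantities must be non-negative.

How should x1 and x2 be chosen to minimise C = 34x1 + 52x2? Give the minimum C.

x1 = 28, x2 = 16, minimum C = 1784

Feasible corners and C = 34x1 + 52x2:
  (0, 58) → C = 3016
  (0, 271) → C = 14092
  (60, 0) → C = 2040
  (28, 16) → C = 1784
The feasible region is unbounded (it extends along (1, 0)), but C strictly increases along every unbounded feasible direction, so there is no improving ray and the minimum is attained at a vertex.

At the optimal vertex, 3x1 + 2x2 = 116 and 2x1 + 4x2 = 120.
Solving simultaneously gives x1 = 28, x2 = 16.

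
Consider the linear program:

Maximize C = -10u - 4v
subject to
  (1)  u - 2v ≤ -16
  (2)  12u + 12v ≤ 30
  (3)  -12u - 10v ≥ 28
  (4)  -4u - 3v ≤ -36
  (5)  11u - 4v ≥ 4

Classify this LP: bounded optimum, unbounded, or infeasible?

infeasible

The boundaries -12u - 10v = 28 and -4u - 3v = -36 meet at (111, -136), but that point violates u - 2v ≤ -16. Every candidate vertex is excluded by some other constraint, so the feasible region is empty.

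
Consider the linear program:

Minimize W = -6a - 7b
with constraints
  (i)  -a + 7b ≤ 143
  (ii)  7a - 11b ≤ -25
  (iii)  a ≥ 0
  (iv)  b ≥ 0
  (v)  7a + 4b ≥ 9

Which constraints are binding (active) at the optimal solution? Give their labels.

(i) and (ii)

Feasible corners and W = -6a - 7b:
  (699/19, 488/19) → W = -7610/19
  (0, 143/7) → W = -143
  (0, 25/11) → W = -175/11

The minimum is at (699/19, 488/19). Substituting into each constraint, equality holds for (i) and (ii); the remaining constraints have slack.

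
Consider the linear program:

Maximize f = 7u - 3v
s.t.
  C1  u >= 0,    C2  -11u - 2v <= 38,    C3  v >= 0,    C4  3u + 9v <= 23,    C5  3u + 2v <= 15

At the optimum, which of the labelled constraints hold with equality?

C3 and C5

Vertices and f = 7u - 3v:
  (0, 0) → f = 0
  (0, 23/9) → f = -23/3
  (5, 0) → f = 35
  (89/21, 8/7) → f = 551/21

The maximum is at (5, 0). Substituting into each constraint, equality holds for C3 and C5; the remaining constraints have slack.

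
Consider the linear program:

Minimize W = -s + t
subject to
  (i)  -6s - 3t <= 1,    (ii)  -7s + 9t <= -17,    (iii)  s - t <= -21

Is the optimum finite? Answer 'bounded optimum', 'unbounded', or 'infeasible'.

infeasible

The boundaries -6s - 3t = 1 and -7s + 9t = -17 meet at (14/25, -109/75), but that point violates s - t ≤ -21. Every candidate vertex is excluded by some other constraint, so the feasible region is empty.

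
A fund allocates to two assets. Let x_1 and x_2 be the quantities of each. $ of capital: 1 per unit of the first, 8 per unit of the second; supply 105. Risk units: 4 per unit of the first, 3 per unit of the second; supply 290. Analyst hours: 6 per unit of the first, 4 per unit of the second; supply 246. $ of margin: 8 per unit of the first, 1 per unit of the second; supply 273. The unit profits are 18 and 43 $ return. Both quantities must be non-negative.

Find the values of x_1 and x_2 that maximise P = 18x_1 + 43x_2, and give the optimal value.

Feasible corners and P = 18x_1 + 43x_2:
  (0, 0) → P = 0
  (0, 105/8) → P = 4515/8
  (273/8, 0) → P = 2457/4
  (33, 9) → P = 981

At the optimal vertex, x_1 + 8x_2 = 105 and 8x_1 + x_2 = 273.
Solving simultaneously gives x_1 = 33, x_2 = 9.

x_1 = 33, x_2 = 9, maximum P = 981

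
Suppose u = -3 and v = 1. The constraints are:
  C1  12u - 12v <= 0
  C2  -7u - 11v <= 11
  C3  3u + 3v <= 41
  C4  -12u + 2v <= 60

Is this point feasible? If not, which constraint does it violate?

feasible

C1: -48 ≤ 0 ✓
C2: 10 ≤ 11 ✓
C3: -6 ≤ 41 ✓
C4: 38 ≤ 60 ✓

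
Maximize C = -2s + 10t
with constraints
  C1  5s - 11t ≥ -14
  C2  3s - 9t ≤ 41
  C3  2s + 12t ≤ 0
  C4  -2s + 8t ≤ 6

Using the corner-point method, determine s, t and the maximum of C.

s = -9/5, t = 3/10, maximum C = 33/5

Extreme points and C = -2s + 10t:
  (-577/12, -247/12) → C = -329/3
  (-23/9, 1/9) → C = 56/9
  (82/9, -41/27) → C = -902/27
  (-9/5, 3/10) → C = 33/5

The optimum lies where 2s + 12t = 0 and -2s + 8t = 6.
Solving simultaneously gives s = -9/5, t = 3/10.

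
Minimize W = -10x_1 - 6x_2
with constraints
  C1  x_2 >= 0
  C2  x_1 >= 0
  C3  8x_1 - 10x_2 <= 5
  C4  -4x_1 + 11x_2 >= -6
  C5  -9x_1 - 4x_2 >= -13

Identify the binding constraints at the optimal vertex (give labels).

Corner points and W = -10x_1 - 6x_2:
  (0, 0) → W = 0
  (5/8, 0) → W = -25/4
  (0, 13/4) → W = -39/2
  (75/61, 59/122) → W = -927/61

The minimum is at (0, 13/4). Substituting into each constraint, equality holds for C2 and C5; the remaining constraints have slack.

C2 and C5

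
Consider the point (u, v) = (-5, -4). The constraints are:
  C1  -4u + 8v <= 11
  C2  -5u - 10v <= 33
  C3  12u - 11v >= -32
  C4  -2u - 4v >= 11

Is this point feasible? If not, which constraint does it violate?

Constraint C2: -5u - 10v = 65, which is not ≤ 33. All other constraints are satisfied.

not feasible — violates C2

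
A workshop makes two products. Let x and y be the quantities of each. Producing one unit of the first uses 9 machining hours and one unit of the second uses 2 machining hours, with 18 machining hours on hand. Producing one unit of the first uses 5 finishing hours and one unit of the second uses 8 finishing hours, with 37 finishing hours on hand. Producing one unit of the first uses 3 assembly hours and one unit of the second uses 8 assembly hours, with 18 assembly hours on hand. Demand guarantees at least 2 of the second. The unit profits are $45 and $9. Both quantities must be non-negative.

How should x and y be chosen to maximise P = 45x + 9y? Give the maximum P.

x = 2/3, y = 2, maximum P = 48

Feasible corners and P = 45x + 9y:
  (0, 9/4) → P = 81/4
  (0, 2) → P = 18
  (2/3, 2) → P = 48

The optimum lies where 3x + 8y = 18 and y = 2.
Solving simultaneously gives x = 2/3, y = 2.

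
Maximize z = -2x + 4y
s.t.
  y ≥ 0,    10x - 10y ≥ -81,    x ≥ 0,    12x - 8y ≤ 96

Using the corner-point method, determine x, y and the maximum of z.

x = 201/5, y = 483/10, maximum z = 564/5

Extreme points and z = -2x + 4y:
  (0, 0) → z = 0
  (8, 0) → z = -16
  (0, 81/10) → z = 162/5
  (201/5, 483/10) → z = 564/5

The binding constraints are 10x - 10y = -81 and 12x - 8y = 96.
Solving simultaneously gives x = 201/5, y = 483/10.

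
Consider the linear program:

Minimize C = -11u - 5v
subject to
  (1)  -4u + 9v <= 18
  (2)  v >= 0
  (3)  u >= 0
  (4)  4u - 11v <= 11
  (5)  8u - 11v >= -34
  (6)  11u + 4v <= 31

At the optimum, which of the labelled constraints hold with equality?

(1) and (6)

Vertices and C = -11u - 5v:
  (0, 2) → C = -10
  (9/5, 14/5) → C = -169/5
  (0, 0) → C = 0
  (11/4, 0) → C = -121/4
  (385/137, 3/137) → C = -4250/137

The minimum is at (9/5, 14/5). Substituting into each constraint, equality holds for (1) and (6); the remaining constraints have slack.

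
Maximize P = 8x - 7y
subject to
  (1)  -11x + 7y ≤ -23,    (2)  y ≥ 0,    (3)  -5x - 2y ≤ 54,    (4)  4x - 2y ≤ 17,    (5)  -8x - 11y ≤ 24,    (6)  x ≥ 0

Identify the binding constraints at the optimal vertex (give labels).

Extreme points and P = 8x - 7y:
  (23/11, 0) → P = 184/11
  (73/6, 95/6) → P = -27/2
  (17/4, 0) → P = 34

The maximum is at (17/4, 0). Substituting into each constraint, equality holds for (2) and (4); the remaining constraints have slack.

(2) and (4)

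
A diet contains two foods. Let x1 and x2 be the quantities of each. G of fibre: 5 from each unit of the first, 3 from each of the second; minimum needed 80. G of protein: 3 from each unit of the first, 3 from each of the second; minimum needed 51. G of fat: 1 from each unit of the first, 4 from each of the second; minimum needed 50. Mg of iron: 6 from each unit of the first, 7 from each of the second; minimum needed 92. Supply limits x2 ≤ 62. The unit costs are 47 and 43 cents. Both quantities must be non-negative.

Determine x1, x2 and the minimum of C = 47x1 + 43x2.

Vertices and C = 47x1 + 43x2:
  (0, 80/3) → C = 3440/3
  (0, 62) → C = 2666
  (50, 0) → C = 2350
  (10, 10) → C = 900
The feasible region is unbounded (it extends along (1, 0)), but C strictly increases along every unbounded feasible direction, so there is no improving ray and the minimum is attained at a vertex.

The binding constraints are 5x1 + 3x2 = 80 and x1 + 4x2 = 50.
Solving simultaneously gives x1 = 10, x2 = 10.

x1 = 10, x2 = 10, minimum C = 900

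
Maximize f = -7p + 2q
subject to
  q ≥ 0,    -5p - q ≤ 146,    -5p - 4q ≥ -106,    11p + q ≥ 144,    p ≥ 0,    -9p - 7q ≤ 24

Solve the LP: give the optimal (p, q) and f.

p = 470/39, q = 446/39, maximum f = -2398/39

Feasible corners and f = -7p + 2q:
  (106/5, 0) → f = -742/5
  (144/11, 0) → f = -1008/11
  (470/39, 446/39) → f = -2398/39

The optimum lies where -5p - 4q = -106 and 11p + q = 144.
Solving simultaneously gives p = 470/39, q = 446/39.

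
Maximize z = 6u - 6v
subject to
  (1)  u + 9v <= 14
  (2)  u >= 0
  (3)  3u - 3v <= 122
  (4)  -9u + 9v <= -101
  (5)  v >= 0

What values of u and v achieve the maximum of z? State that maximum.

u = 14, v = 0, maximum z = 84

Corner points and z = 6u - 6v:
  (23/2, 5/18) → z = 202/3
  (14, 0) → z = 84
  (101/9, 0) → z = 202/3

At the optimal vertex, u + 9v = 14 and v = 0.
Solving simultaneously gives u = 14, v = 0.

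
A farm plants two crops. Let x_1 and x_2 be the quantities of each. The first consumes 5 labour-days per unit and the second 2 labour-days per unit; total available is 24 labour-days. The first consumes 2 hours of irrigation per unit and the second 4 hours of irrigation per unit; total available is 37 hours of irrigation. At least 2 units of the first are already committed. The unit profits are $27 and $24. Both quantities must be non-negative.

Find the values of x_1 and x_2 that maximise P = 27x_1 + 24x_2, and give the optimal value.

Extreme points and P = 27x_1 + 24x_2:
  (24/5, 0) → P = 648/5
  (2, 0) → P = 54
  (2, 7) → P = 222

The binding constraints are 5x_1 + 2x_2 = 24 and x_1 = 2.
Solving simultaneously gives x_1 = 2, x_2 = 7.

x_1 = 2, x_2 = 7, maximum P = 222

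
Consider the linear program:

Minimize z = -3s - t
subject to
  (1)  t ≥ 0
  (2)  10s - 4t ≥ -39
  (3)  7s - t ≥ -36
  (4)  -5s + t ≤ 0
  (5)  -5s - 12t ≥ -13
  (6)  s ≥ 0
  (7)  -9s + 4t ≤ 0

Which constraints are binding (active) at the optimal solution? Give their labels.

Corner points and z = -3s - t:
  (0, 0) → z = 0
  (13/5, 0) → z = -39/5
  (13/32, 117/128) → z = -273/128

The minimum is at (13/5, 0). Substituting into each constraint, equality holds for (1) and (5); the remaining constraints have slack.

(1) and (5)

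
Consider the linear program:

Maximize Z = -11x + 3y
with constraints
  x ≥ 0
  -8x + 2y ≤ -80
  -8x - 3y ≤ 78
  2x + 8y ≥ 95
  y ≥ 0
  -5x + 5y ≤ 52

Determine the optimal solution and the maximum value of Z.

x = 84/5, y = 136/5, maximum Z = -516/5

Corner points and Z = -11x + 3y:
  (415/34, 150/17) → Z = -3665/34
  (84/5, 136/5) → Z = -516/5
  (95/2, 0) → Z = -1045/2
The feasible region is unbounded (it extends along (1, 1), (1, 0)), but Z strictly decreases along every unbounded feasible direction, so there is no improving ray and the maximum is attained at a vertex.

The binding constraints are -8x + 2y = -80 and -5x + 5y = 52.
Solving simultaneously gives x = 84/5, y = 136/5.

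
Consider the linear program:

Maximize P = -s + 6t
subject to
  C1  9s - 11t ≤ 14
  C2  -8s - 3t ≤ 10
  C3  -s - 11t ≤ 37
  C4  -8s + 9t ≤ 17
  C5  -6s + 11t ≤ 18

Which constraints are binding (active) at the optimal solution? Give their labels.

Extreme points and P = -s + 6t:
  (-68/115, -202/115) → P = -1144/115
  (32/3, 82/11) → P = 1124/33
  (-47/32, 7/12) → P = 159/32
  (-25/34, 21/17) → P = 277/34

The maximum is at (32/3, 82/11). Substituting into each constraint, equality holds for C1 and C5; the remaining constraints have slack.

C1 and C5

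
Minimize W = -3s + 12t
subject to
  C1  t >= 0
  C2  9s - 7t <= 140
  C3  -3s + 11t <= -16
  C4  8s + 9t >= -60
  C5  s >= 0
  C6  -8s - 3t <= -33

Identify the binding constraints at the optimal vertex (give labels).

C1 and C2

Corner points and W = -3s + 12t:
  (140/9, 0) → W = -140/3
  (16/3, 0) → W = -16
  (238/13, 46/13) → W = -162/13

The minimum is at (140/9, 0). Substituting into each constraint, equality holds for C1 and C2; the remaining constraints have slack.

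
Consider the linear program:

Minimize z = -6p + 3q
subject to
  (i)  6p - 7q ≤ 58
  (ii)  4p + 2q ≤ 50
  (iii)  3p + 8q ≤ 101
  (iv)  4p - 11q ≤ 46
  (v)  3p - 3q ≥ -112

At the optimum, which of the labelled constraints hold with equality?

(i) and (ii)

Feasible corners and z = -6p + 3q:
  (233/20, 17/10) → z = -324/5
  (158/19, -22/19) → z = -1014/19
  (99/13, 127/13) → z = -213/13
  (-593/33, 213/11) → z = 1825/11
  (-1370/21, -586/21) → z = 2154/7

The minimum is at (233/20, 17/10). Substituting into each constraint, equality holds for (i) and (ii); the remaining constraints have slack.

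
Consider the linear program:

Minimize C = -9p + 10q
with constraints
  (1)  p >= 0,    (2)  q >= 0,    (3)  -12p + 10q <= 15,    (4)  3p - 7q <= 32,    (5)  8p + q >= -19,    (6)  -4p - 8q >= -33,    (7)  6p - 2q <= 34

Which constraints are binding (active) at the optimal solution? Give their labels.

Feasible corners and C = -9p + 10q:
  (0, 0) → C = 0
  (0, 3/2) → C = 15
  (17/3, 0) → C = -51
  (105/68, 57/17) → C = 1335/68
  (169/28, 31/28) → C = -173/4

The minimum is at (17/3, 0). Substituting into each constraint, equality holds for (2) and (7); the remaining constraints have slack.

(2) and (7)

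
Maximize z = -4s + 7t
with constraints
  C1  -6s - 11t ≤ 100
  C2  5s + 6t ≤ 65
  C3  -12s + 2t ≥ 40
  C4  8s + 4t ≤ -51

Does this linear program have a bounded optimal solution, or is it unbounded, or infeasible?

unbounded

From the feasible point (-40/9, -20/3), moving in the direction (-6, 5) keeps every constraint satisfied while z increases without bound.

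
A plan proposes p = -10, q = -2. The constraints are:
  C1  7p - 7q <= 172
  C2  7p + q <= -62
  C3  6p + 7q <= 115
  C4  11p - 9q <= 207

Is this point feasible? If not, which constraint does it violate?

feasible

C1: -56 ≤ 172 ✓
C2: -72 ≤ -62 ✓
C3: -74 ≤ 115 ✓
C4: -92 ≤ 207 ✓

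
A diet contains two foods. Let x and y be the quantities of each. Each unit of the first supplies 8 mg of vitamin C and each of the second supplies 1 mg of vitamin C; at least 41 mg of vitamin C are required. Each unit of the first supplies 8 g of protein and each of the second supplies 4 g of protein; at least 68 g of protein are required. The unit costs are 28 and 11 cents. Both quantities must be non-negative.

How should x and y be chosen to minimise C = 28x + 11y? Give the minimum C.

Extreme points and C = 28x + 11y:
  (0, 41) → C = 451
  (17/2, 0) → C = 238
  (4, 9) → C = 211
The feasible region is unbounded (it extends along (0, 1), (1, 0)), but C strictly increases along every unbounded feasible direction, so there is no improving ray and the minimum is attained at a vertex.

x = 4, y = 9, minimum C = 211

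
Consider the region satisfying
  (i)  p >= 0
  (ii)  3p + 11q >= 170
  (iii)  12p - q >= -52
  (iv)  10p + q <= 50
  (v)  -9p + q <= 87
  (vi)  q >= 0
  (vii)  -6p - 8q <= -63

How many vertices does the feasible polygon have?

3

The feasible vertices (each the meet of two boundaries and inside every other half-plane) are:
  (0, 170/11)
  (0, 50)
  (380/107, 1550/107)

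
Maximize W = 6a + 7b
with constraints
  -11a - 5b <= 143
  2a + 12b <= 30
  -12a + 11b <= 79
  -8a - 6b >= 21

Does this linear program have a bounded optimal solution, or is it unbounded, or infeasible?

Corner points and W = 6a + 7b:
  (-1968/181, -847/181) → W = -17737/181
  (-141/32, 19/8) → W = -157/16
The feasible region has finitely many vertices and no improving ray; the maximum is -157/16 at (-141/32, 19/8).

bounded optimum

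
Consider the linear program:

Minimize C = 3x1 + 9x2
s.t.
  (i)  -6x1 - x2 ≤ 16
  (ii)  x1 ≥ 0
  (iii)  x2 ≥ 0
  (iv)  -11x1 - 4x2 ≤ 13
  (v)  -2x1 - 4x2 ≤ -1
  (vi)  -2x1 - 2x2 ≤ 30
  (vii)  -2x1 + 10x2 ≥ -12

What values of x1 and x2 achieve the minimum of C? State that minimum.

The feasible region is unbounded (it extends along (0, 1), (5, 1)), but C strictly increases along every unbounded feasible direction, so there is no improving ray and the minimum is attained at a vertex.

The binding constraints are x2 = 0 and -2x1 - 4x2 = -1.
Solving simultaneously gives x1 = 1/2, x2 = 0.

x1 = 1/2, x2 = 0, minimum C = 3/2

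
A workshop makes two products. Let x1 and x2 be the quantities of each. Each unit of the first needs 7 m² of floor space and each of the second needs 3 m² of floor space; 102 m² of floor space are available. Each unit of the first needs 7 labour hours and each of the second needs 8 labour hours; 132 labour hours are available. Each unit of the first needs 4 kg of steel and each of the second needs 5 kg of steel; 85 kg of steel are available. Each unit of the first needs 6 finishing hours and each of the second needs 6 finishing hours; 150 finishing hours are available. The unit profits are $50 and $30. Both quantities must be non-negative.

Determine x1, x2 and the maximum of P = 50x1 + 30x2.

x1 = 12, x2 = 6, maximum P = 780

Vertices and P = 50x1 + 30x2:
  (0, 0) → P = 0
  (0, 33/2) → P = 495
  (102/7, 0) → P = 5100/7
  (12, 6) → P = 780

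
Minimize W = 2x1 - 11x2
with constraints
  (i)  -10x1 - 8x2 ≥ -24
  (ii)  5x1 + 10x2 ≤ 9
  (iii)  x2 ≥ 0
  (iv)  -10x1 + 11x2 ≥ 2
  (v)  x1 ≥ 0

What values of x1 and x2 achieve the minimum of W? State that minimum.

x1 = 0, x2 = 9/10, minimum W = -99/10

Vertices and W = 2x1 - 11x2:
  (79/155, 20/31) → W = -942/155
  (0, 9/10) → W = -99/10
  (0, 2/11) → W = -2

At the optimal vertex, 5x1 + 10x2 = 9 and x1 = 0.
Solving simultaneously gives x1 = 0, x2 = 9/10.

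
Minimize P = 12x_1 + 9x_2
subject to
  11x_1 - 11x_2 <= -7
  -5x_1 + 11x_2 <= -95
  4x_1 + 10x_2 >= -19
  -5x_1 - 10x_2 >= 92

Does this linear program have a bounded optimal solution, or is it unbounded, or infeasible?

infeasible

The boundaries 11x_1 - 11x_2 = -7 and -5x_1 + 11x_2 = -95 meet at (-17, -180/11), but that point violates 4x_1 + 10x_2 ≥ -19. Every candidate vertex is excluded by some other constraint, so the feasible region is empty.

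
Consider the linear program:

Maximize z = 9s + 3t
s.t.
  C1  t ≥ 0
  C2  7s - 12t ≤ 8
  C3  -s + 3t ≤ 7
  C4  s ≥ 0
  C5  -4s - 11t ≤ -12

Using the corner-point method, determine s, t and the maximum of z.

s = 12, t = 19/3, maximum z = 127

The optimum lies where 7s - 12t = 8 and -s + 3t = 7.
Solving simultaneously gives s = 12, t = 19/3.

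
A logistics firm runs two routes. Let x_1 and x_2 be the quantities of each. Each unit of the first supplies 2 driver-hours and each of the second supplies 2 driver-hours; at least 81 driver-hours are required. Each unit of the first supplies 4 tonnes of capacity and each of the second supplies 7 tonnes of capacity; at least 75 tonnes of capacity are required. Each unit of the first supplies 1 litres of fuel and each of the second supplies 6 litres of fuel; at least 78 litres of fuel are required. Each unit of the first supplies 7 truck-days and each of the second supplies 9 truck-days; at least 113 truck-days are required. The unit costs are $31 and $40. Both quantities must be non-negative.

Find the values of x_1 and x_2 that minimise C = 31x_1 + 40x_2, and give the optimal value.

x_1 = 33, x_2 = 15/2, minimum C = 1323

Corner points and C = 31x_1 + 40x_2:
  (0, 81/2) → C = 1620
  (78, 0) → C = 2418
  (33, 15/2) → C = 1323
The feasible region is unbounded (it extends along (0, 1), (1, 0)), but C strictly increases along every unbounded feasible direction, so there is no improving ray and the minimum is attained at a vertex.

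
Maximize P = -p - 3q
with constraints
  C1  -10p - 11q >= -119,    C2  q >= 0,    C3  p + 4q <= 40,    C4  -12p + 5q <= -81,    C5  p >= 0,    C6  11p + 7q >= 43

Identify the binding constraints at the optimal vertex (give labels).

Vertices and P = -p - 3q:
  (119/10, 0) → P = -119/10
  (743/91, 309/91) → P = -1670/91
  (27/4, 0) → P = -27/4

The maximum is at (27/4, 0). Substituting into each constraint, equality holds for C2 and C4; the remaining constraints have slack.

C2 and C4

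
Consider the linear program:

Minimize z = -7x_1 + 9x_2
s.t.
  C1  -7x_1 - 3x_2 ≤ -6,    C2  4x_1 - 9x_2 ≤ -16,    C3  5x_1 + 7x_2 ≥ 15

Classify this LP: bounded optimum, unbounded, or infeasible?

unbounded

From the feasible point (-3/34, 75/34), moving in the direction (9, 4) keeps every constraint satisfied while z decreases without bound.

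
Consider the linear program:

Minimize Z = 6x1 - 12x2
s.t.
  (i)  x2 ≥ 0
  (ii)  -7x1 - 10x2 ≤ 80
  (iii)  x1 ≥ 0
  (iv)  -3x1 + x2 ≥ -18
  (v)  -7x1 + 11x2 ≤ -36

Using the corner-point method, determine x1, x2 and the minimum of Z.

Corner points and Z = 6x1 - 12x2:
  (6, 0) → Z = 36
  (36/7, 0) → Z = 216/7
  (81/13, 9/13) → Z = 378/13

x1 = 81/13, x2 = 9/13, minimum Z = 378/13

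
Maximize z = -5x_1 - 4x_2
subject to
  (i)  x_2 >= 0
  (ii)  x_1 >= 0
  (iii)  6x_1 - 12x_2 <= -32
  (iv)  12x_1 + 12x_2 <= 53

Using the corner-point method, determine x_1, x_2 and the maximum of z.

Extreme points and z = -5x_1 - 4x_2:
  (0, 8/3) → z = -32/3
  (0, 53/12) → z = -53/3
  (7/6, 13/4) → z = -113/6

At the optimal vertex, x_1 = 0 and 6x_1 - 12x_2 = -32.
Solving simultaneously gives x_1 = 0, x_2 = 8/3.

x_1 = 0, x_2 = 8/3, maximum z = -32/3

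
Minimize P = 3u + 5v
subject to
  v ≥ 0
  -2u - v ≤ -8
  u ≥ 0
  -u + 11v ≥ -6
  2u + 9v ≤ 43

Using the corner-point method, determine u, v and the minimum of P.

Extreme points and P = 3u + 5v:
  (4, 0) → P = 12
  (6, 0) → P = 18
  (29/16, 35/8) → P = 437/16
  (17, 1) → P = 56

At the optimal vertex, v = 0 and -2u - v = -8.
Solving simultaneously gives u = 4, v = 0.

u = 4, v = 0, minimum P = 12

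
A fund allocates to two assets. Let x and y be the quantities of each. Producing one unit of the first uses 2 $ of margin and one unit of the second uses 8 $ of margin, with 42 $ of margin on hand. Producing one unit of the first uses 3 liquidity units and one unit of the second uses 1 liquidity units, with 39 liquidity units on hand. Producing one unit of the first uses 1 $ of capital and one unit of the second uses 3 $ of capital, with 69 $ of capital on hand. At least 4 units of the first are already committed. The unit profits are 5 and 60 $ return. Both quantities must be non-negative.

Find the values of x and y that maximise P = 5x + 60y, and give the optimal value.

Vertices and P = 5x + 60y:
  (13, 0) → P = 65
  (4, 0) → P = 20
  (135/11, 24/11) → P = 2115/11
  (4, 17/4) → P = 275

At the optimal vertex, 2x + 8y = 42 and x = 4.
Solving simultaneously gives x = 4, y = 17/4.

x = 4, y = 17/4, maximum P = 275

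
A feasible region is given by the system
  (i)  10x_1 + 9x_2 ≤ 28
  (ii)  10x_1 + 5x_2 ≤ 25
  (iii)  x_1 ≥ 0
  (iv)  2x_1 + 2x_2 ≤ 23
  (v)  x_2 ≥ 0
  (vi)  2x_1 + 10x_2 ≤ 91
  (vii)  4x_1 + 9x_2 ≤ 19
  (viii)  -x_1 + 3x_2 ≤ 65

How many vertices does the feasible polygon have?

5

Pairwise boundary intersections that survive every other constraint:
  (17/8, 3/4)
  (3/2, 13/9)
  (5/2, 0)
  (0, 0)
  (0, 19/9)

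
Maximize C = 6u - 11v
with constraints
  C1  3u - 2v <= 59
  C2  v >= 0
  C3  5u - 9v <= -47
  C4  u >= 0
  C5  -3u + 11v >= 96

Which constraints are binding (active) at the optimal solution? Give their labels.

Corner points and C = 6u - 11v:
  (625/17, 436/17) → C = -1046/17
  (347/28, 339/28) → C = -1647/28
  (0, 96/11) → C = -96
The feasible region is unbounded (it extends along (0, 1), (2, 3)), but C strictly decreases along every unbounded feasible direction, so there is no improving ray and the maximum is attained at a vertex.

The maximum is at (347/28, 339/28). Substituting into each constraint, equality holds for C3 and C5; the remaining constraints have slack.

C3 and C5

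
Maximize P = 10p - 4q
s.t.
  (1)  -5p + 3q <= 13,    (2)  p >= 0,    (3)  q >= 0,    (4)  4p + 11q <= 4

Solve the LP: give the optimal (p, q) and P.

The optimum lies where q = 0 and 4p + 11q = 4.
Solving simultaneously gives p = 1, q = 0.

p = 1, q = 0, maximum P = 10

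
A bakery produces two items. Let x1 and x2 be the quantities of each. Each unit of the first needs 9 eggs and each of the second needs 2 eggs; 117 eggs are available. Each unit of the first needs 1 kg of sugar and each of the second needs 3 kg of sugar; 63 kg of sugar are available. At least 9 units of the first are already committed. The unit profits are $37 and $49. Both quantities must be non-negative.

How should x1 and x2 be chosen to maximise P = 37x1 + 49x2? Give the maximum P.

Vertices and P = 37x1 + 49x2:
  (13, 0) → P = 481
  (9, 0) → P = 333
  (9, 18) → P = 1215

The optimum lies where 9x1 + 2x2 = 117 and x1 + 3x2 = 63.
Solving simultaneously gives x1 = 9, x2 = 18.

x1 = 9, x2 = 18, maximum P = 1215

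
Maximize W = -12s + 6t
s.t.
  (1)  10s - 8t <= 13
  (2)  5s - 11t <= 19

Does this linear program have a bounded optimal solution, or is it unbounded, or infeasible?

From the feasible point (-9/70, -25/14), moving in the direction (-11, -5) keeps every constraint satisfied while W increases without bound.

unbounded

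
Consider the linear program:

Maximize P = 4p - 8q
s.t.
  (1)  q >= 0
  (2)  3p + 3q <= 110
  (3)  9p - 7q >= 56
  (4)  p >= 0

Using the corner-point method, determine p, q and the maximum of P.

p = 110/3, q = 0, maximum P = 440/3

Vertices and P = 4p - 8q:
  (110/3, 0) → P = 440/3
  (56/9, 0) → P = 224/9
  (469/24, 137/8) → P = -353/6

At the optimal vertex, q = 0 and 3p + 3q = 110.
Solving simultaneously gives p = 110/3, q = 0.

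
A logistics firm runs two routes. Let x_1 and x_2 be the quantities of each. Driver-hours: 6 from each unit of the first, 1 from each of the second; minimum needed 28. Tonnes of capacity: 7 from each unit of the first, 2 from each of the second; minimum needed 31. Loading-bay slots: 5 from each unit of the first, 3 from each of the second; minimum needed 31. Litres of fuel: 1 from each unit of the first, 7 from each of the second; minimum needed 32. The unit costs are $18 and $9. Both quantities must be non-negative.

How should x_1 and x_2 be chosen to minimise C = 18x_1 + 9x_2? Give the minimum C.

x_1 = 4, x_2 = 4, minimum C = 108

The feasible region is unbounded (it extends along (0, 1), (1, 0)), but C strictly increases along every unbounded feasible direction, so there is no improving ray and the minimum is attained at a vertex.

At the optimal vertex, 6x_1 + x_2 = 28 and x_1 + 7x_2 = 32.
Solving simultaneously gives x_1 = 4, x_2 = 4.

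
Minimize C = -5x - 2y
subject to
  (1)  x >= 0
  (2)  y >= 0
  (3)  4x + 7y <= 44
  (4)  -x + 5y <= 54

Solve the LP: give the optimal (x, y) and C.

x = 11, y = 0, minimum C = -55

Feasible corners and C = -5x - 2y:
  (0, 0) → C = 0
  (0, 44/7) → C = -88/7
  (11, 0) → C = -55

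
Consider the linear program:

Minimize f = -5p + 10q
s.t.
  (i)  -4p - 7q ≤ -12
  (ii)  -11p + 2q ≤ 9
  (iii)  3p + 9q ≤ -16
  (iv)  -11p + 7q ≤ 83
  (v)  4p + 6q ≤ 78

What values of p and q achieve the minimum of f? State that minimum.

p = 237/2, q = -66, minimum f = -2505/2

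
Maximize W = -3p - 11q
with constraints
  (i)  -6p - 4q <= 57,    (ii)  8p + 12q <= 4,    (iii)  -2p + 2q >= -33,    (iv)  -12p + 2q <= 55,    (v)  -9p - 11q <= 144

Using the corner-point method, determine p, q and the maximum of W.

Corner points and W = -3p - 11q:
  (-167/30, -59/10) → W = 408/5
  (-17/10, -117/10) → W = 669/5
  (101/10, -32/5) → W = 401/10
  (-163/40, 61/20) → W = -853/40
  (15/8, -117/8) → W = 621/4

The optimum lies where -2p + 2q = -33 and -9p - 11q = 144.
Solving simultaneously gives p = 15/8, q = -117/8.

p = 15/8, q = -117/8, maximum W = 621/4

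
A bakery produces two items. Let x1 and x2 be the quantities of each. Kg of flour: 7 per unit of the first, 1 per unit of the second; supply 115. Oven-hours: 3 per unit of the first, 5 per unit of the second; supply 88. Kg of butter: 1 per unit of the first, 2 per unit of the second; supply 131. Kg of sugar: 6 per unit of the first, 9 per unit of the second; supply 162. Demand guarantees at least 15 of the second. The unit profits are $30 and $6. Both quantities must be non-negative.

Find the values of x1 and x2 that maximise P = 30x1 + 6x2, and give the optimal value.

x1 = 13/3, x2 = 15, maximum P = 220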